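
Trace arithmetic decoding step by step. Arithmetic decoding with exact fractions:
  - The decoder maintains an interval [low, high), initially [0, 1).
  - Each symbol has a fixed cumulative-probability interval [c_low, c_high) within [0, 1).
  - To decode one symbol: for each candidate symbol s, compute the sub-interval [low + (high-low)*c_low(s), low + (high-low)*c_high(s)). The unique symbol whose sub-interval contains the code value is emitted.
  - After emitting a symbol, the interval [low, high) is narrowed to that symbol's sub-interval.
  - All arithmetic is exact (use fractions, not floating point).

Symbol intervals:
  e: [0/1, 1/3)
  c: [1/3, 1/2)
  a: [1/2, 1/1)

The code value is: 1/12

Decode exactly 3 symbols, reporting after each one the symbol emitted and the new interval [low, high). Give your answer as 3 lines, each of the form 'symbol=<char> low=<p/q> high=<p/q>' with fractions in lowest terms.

Answer: symbol=e low=0/1 high=1/3
symbol=e low=0/1 high=1/9
symbol=a low=1/18 high=1/9

Derivation:
Step 1: interval [0/1, 1/1), width = 1/1 - 0/1 = 1/1
  'e': [0/1 + 1/1*0/1, 0/1 + 1/1*1/3) = [0/1, 1/3) <- contains code 1/12
  'c': [0/1 + 1/1*1/3, 0/1 + 1/1*1/2) = [1/3, 1/2)
  'a': [0/1 + 1/1*1/2, 0/1 + 1/1*1/1) = [1/2, 1/1)
  emit 'e', narrow to [0/1, 1/3)
Step 2: interval [0/1, 1/3), width = 1/3 - 0/1 = 1/3
  'e': [0/1 + 1/3*0/1, 0/1 + 1/3*1/3) = [0/1, 1/9) <- contains code 1/12
  'c': [0/1 + 1/3*1/3, 0/1 + 1/3*1/2) = [1/9, 1/6)
  'a': [0/1 + 1/3*1/2, 0/1 + 1/3*1/1) = [1/6, 1/3)
  emit 'e', narrow to [0/1, 1/9)
Step 3: interval [0/1, 1/9), width = 1/9 - 0/1 = 1/9
  'e': [0/1 + 1/9*0/1, 0/1 + 1/9*1/3) = [0/1, 1/27)
  'c': [0/1 + 1/9*1/3, 0/1 + 1/9*1/2) = [1/27, 1/18)
  'a': [0/1 + 1/9*1/2, 0/1 + 1/9*1/1) = [1/18, 1/9) <- contains code 1/12
  emit 'a', narrow to [1/18, 1/9)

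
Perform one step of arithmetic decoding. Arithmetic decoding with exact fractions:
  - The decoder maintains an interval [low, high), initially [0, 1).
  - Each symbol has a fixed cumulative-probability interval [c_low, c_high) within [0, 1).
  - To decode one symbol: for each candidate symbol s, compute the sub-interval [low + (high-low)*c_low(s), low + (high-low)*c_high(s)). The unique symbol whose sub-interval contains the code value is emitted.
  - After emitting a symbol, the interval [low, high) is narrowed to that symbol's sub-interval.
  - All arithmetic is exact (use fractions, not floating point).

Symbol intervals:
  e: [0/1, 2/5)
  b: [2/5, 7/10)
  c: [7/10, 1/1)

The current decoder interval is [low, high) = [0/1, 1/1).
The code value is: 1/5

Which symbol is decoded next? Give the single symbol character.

Interval width = high − low = 1/1 − 0/1 = 1/1
Scaled code = (code − low) / width = (1/5 − 0/1) / 1/1 = 1/5
  e: [0/1, 2/5) ← scaled code falls here ✓
  b: [2/5, 7/10) 
  c: [7/10, 1/1) 

Answer: e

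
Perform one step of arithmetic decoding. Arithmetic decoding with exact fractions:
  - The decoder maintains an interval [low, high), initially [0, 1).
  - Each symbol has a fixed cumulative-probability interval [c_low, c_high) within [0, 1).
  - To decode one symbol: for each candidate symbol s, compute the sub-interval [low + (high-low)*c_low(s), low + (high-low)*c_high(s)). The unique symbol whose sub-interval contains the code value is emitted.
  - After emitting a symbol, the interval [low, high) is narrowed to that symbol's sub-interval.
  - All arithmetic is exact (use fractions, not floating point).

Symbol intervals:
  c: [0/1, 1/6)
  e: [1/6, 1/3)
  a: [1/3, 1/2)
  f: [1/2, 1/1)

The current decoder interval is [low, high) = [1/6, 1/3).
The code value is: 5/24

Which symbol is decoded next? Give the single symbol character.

Interval width = high − low = 1/3 − 1/6 = 1/6
Scaled code = (code − low) / width = (5/24 − 1/6) / 1/6 = 1/4
  c: [0/1, 1/6) 
  e: [1/6, 1/3) ← scaled code falls here ✓
  a: [1/3, 1/2) 
  f: [1/2, 1/1) 

Answer: e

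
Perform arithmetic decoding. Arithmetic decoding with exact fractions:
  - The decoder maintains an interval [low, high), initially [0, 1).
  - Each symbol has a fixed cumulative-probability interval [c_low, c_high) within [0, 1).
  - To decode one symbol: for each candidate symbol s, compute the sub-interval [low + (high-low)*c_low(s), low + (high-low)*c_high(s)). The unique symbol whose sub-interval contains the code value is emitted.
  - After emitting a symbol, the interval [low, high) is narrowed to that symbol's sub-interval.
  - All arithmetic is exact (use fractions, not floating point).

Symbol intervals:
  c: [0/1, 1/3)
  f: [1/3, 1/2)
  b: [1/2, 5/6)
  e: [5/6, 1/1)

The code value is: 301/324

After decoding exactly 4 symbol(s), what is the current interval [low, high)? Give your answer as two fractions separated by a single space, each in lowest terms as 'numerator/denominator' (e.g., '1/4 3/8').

Answer: 25/27 151/162

Derivation:
Step 1: interval [0/1, 1/1), width = 1/1 - 0/1 = 1/1
  'c': [0/1 + 1/1*0/1, 0/1 + 1/1*1/3) = [0/1, 1/3)
  'f': [0/1 + 1/1*1/3, 0/1 + 1/1*1/2) = [1/3, 1/2)
  'b': [0/1 + 1/1*1/2, 0/1 + 1/1*5/6) = [1/2, 5/6)
  'e': [0/1 + 1/1*5/6, 0/1 + 1/1*1/1) = [5/6, 1/1) <- contains code 301/324
  emit 'e', narrow to [5/6, 1/1)
Step 2: interval [5/6, 1/1), width = 1/1 - 5/6 = 1/6
  'c': [5/6 + 1/6*0/1, 5/6 + 1/6*1/3) = [5/6, 8/9)
  'f': [5/6 + 1/6*1/3, 5/6 + 1/6*1/2) = [8/9, 11/12)
  'b': [5/6 + 1/6*1/2, 5/6 + 1/6*5/6) = [11/12, 35/36) <- contains code 301/324
  'e': [5/6 + 1/6*5/6, 5/6 + 1/6*1/1) = [35/36, 1/1)
  emit 'b', narrow to [11/12, 35/36)
Step 3: interval [11/12, 35/36), width = 35/36 - 11/12 = 1/18
  'c': [11/12 + 1/18*0/1, 11/12 + 1/18*1/3) = [11/12, 101/108) <- contains code 301/324
  'f': [11/12 + 1/18*1/3, 11/12 + 1/18*1/2) = [101/108, 17/18)
  'b': [11/12 + 1/18*1/2, 11/12 + 1/18*5/6) = [17/18, 26/27)
  'e': [11/12 + 1/18*5/6, 11/12 + 1/18*1/1) = [26/27, 35/36)
  emit 'c', narrow to [11/12, 101/108)
Step 4: interval [11/12, 101/108), width = 101/108 - 11/12 = 1/54
  'c': [11/12 + 1/54*0/1, 11/12 + 1/54*1/3) = [11/12, 299/324)
  'f': [11/12 + 1/54*1/3, 11/12 + 1/54*1/2) = [299/324, 25/27)
  'b': [11/12 + 1/54*1/2, 11/12 + 1/54*5/6) = [25/27, 151/162) <- contains code 301/324
  'e': [11/12 + 1/54*5/6, 11/12 + 1/54*1/1) = [151/162, 101/108)
  emit 'b', narrow to [25/27, 151/162)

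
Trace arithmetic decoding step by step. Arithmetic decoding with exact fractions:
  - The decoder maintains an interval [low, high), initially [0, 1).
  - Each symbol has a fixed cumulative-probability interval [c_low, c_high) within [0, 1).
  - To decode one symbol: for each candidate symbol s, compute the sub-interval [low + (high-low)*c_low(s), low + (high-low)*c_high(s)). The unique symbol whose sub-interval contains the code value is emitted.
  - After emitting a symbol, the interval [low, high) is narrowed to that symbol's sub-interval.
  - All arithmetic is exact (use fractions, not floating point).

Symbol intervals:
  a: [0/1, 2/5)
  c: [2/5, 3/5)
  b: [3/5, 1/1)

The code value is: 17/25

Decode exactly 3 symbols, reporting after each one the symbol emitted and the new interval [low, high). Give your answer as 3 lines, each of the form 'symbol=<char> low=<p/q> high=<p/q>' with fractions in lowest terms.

Answer: symbol=b low=3/5 high=1/1
symbol=a low=3/5 high=19/25
symbol=c low=83/125 high=87/125

Derivation:
Step 1: interval [0/1, 1/1), width = 1/1 - 0/1 = 1/1
  'a': [0/1 + 1/1*0/1, 0/1 + 1/1*2/5) = [0/1, 2/5)
  'c': [0/1 + 1/1*2/5, 0/1 + 1/1*3/5) = [2/5, 3/5)
  'b': [0/1 + 1/1*3/5, 0/1 + 1/1*1/1) = [3/5, 1/1) <- contains code 17/25
  emit 'b', narrow to [3/5, 1/1)
Step 2: interval [3/5, 1/1), width = 1/1 - 3/5 = 2/5
  'a': [3/5 + 2/5*0/1, 3/5 + 2/5*2/5) = [3/5, 19/25) <- contains code 17/25
  'c': [3/5 + 2/5*2/5, 3/5 + 2/5*3/5) = [19/25, 21/25)
  'b': [3/5 + 2/5*3/5, 3/5 + 2/5*1/1) = [21/25, 1/1)
  emit 'a', narrow to [3/5, 19/25)
Step 3: interval [3/5, 19/25), width = 19/25 - 3/5 = 4/25
  'a': [3/5 + 4/25*0/1, 3/5 + 4/25*2/5) = [3/5, 83/125)
  'c': [3/5 + 4/25*2/5, 3/5 + 4/25*3/5) = [83/125, 87/125) <- contains code 17/25
  'b': [3/5 + 4/25*3/5, 3/5 + 4/25*1/1) = [87/125, 19/25)
  emit 'c', narrow to [83/125, 87/125)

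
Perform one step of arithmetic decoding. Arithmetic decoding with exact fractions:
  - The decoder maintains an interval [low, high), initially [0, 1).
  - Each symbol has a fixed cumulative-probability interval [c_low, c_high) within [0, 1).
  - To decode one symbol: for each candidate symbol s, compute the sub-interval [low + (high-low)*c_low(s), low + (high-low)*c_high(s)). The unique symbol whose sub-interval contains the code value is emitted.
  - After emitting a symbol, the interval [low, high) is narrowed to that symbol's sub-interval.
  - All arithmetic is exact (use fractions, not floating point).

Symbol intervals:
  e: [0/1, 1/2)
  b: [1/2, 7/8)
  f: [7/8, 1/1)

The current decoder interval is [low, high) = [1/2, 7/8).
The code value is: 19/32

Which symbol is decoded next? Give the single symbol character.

Answer: e

Derivation:
Interval width = high − low = 7/8 − 1/2 = 3/8
Scaled code = (code − low) / width = (19/32 − 1/2) / 3/8 = 1/4
  e: [0/1, 1/2) ← scaled code falls here ✓
  b: [1/2, 7/8) 
  f: [7/8, 1/1) 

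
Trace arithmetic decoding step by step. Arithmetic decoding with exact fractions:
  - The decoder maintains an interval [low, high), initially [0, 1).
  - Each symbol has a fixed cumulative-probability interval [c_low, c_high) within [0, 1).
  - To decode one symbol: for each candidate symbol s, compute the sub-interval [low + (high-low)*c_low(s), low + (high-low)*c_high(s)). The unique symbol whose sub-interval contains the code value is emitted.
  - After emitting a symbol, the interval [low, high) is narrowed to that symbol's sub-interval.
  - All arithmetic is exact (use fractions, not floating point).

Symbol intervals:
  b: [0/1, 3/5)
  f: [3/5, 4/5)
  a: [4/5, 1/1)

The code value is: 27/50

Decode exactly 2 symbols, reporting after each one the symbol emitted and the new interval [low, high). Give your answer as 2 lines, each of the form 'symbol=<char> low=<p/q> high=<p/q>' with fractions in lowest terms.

Answer: symbol=b low=0/1 high=3/5
symbol=a low=12/25 high=3/5

Derivation:
Step 1: interval [0/1, 1/1), width = 1/1 - 0/1 = 1/1
  'b': [0/1 + 1/1*0/1, 0/1 + 1/1*3/5) = [0/1, 3/5) <- contains code 27/50
  'f': [0/1 + 1/1*3/5, 0/1 + 1/1*4/5) = [3/5, 4/5)
  'a': [0/1 + 1/1*4/5, 0/1 + 1/1*1/1) = [4/5, 1/1)
  emit 'b', narrow to [0/1, 3/5)
Step 2: interval [0/1, 3/5), width = 3/5 - 0/1 = 3/5
  'b': [0/1 + 3/5*0/1, 0/1 + 3/5*3/5) = [0/1, 9/25)
  'f': [0/1 + 3/5*3/5, 0/1 + 3/5*4/5) = [9/25, 12/25)
  'a': [0/1 + 3/5*4/5, 0/1 + 3/5*1/1) = [12/25, 3/5) <- contains code 27/50
  emit 'a', narrow to [12/25, 3/5)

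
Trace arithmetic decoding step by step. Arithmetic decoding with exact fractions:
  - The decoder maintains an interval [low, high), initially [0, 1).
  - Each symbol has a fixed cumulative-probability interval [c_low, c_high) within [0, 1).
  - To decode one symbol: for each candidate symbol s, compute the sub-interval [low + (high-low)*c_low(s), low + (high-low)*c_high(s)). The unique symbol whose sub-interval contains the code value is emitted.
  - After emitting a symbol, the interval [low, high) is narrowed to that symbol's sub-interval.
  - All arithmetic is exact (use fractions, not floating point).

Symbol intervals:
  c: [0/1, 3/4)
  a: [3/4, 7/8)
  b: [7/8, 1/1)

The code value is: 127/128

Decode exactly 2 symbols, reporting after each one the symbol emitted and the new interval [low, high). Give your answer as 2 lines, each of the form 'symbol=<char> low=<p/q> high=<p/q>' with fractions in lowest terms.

Step 1: interval [0/1, 1/1), width = 1/1 - 0/1 = 1/1
  'c': [0/1 + 1/1*0/1, 0/1 + 1/1*3/4) = [0/1, 3/4)
  'a': [0/1 + 1/1*3/4, 0/1 + 1/1*7/8) = [3/4, 7/8)
  'b': [0/1 + 1/1*7/8, 0/1 + 1/1*1/1) = [7/8, 1/1) <- contains code 127/128
  emit 'b', narrow to [7/8, 1/1)
Step 2: interval [7/8, 1/1), width = 1/1 - 7/8 = 1/8
  'c': [7/8 + 1/8*0/1, 7/8 + 1/8*3/4) = [7/8, 31/32)
  'a': [7/8 + 1/8*3/4, 7/8 + 1/8*7/8) = [31/32, 63/64)
  'b': [7/8 + 1/8*7/8, 7/8 + 1/8*1/1) = [63/64, 1/1) <- contains code 127/128
  emit 'b', narrow to [63/64, 1/1)

Answer: symbol=b low=7/8 high=1/1
symbol=b low=63/64 high=1/1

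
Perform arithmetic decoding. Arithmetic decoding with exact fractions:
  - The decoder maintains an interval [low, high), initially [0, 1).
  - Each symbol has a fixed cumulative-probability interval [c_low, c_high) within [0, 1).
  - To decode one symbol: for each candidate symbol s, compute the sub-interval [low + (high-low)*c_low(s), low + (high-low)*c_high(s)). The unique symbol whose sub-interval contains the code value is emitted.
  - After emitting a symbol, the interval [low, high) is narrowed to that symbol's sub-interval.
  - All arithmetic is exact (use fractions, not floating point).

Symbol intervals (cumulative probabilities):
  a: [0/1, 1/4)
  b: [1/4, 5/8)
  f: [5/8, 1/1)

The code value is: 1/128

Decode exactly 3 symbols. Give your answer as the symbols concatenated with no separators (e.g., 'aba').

Answer: aaa

Derivation:
Step 1: interval [0/1, 1/1), width = 1/1 - 0/1 = 1/1
  'a': [0/1 + 1/1*0/1, 0/1 + 1/1*1/4) = [0/1, 1/4) <- contains code 1/128
  'b': [0/1 + 1/1*1/4, 0/1 + 1/1*5/8) = [1/4, 5/8)
  'f': [0/1 + 1/1*5/8, 0/1 + 1/1*1/1) = [5/8, 1/1)
  emit 'a', narrow to [0/1, 1/4)
Step 2: interval [0/1, 1/4), width = 1/4 - 0/1 = 1/4
  'a': [0/1 + 1/4*0/1, 0/1 + 1/4*1/4) = [0/1, 1/16) <- contains code 1/128
  'b': [0/1 + 1/4*1/4, 0/1 + 1/4*5/8) = [1/16, 5/32)
  'f': [0/1 + 1/4*5/8, 0/1 + 1/4*1/1) = [5/32, 1/4)
  emit 'a', narrow to [0/1, 1/16)
Step 3: interval [0/1, 1/16), width = 1/16 - 0/1 = 1/16
  'a': [0/1 + 1/16*0/1, 0/1 + 1/16*1/4) = [0/1, 1/64) <- contains code 1/128
  'b': [0/1 + 1/16*1/4, 0/1 + 1/16*5/8) = [1/64, 5/128)
  'f': [0/1 + 1/16*5/8, 0/1 + 1/16*1/1) = [5/128, 1/16)
  emit 'a', narrow to [0/1, 1/64)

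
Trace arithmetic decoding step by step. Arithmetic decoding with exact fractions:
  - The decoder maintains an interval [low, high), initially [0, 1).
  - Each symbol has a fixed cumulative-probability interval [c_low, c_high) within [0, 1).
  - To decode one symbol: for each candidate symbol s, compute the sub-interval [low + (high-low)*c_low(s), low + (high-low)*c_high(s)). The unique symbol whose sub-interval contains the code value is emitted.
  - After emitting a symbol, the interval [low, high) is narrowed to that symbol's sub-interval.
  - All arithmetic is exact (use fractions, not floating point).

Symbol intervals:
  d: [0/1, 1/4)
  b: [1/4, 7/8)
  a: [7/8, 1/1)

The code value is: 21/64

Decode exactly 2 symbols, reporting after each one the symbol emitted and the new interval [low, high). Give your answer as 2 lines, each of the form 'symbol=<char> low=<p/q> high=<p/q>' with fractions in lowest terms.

Step 1: interval [0/1, 1/1), width = 1/1 - 0/1 = 1/1
  'd': [0/1 + 1/1*0/1, 0/1 + 1/1*1/4) = [0/1, 1/4)
  'b': [0/1 + 1/1*1/4, 0/1 + 1/1*7/8) = [1/4, 7/8) <- contains code 21/64
  'a': [0/1 + 1/1*7/8, 0/1 + 1/1*1/1) = [7/8, 1/1)
  emit 'b', narrow to [1/4, 7/8)
Step 2: interval [1/4, 7/8), width = 7/8 - 1/4 = 5/8
  'd': [1/4 + 5/8*0/1, 1/4 + 5/8*1/4) = [1/4, 13/32) <- contains code 21/64
  'b': [1/4 + 5/8*1/4, 1/4 + 5/8*7/8) = [13/32, 51/64)
  'a': [1/4 + 5/8*7/8, 1/4 + 5/8*1/1) = [51/64, 7/8)
  emit 'd', narrow to [1/4, 13/32)

Answer: symbol=b low=1/4 high=7/8
symbol=d low=1/4 high=13/32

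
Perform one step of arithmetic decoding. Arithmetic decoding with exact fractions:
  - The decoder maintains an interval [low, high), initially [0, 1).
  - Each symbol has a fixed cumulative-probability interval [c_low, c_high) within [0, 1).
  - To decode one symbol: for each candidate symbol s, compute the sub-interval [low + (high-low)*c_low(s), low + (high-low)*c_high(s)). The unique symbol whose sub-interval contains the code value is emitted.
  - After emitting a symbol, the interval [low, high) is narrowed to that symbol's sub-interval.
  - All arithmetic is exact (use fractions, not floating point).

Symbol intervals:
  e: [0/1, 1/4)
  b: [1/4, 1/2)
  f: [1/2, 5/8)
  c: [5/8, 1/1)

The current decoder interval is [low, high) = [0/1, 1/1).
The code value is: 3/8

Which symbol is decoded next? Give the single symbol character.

Answer: b

Derivation:
Interval width = high − low = 1/1 − 0/1 = 1/1
Scaled code = (code − low) / width = (3/8 − 0/1) / 1/1 = 3/8
  e: [0/1, 1/4) 
  b: [1/4, 1/2) ← scaled code falls here ✓
  f: [1/2, 5/8) 
  c: [5/8, 1/1) 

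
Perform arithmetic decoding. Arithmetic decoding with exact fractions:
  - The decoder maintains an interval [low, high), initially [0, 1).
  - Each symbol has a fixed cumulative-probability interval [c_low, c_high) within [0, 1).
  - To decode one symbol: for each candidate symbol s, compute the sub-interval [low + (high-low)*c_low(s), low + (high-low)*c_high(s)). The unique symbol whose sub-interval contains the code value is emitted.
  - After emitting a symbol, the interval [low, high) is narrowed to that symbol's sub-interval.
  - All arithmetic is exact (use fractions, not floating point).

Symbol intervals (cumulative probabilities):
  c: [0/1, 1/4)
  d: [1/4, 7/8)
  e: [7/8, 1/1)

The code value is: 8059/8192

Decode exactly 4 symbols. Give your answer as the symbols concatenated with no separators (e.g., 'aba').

Step 1: interval [0/1, 1/1), width = 1/1 - 0/1 = 1/1
  'c': [0/1 + 1/1*0/1, 0/1 + 1/1*1/4) = [0/1, 1/4)
  'd': [0/1 + 1/1*1/4, 0/1 + 1/1*7/8) = [1/4, 7/8)
  'e': [0/1 + 1/1*7/8, 0/1 + 1/1*1/1) = [7/8, 1/1) <- contains code 8059/8192
  emit 'e', narrow to [7/8, 1/1)
Step 2: interval [7/8, 1/1), width = 1/1 - 7/8 = 1/8
  'c': [7/8 + 1/8*0/1, 7/8 + 1/8*1/4) = [7/8, 29/32)
  'd': [7/8 + 1/8*1/4, 7/8 + 1/8*7/8) = [29/32, 63/64) <- contains code 8059/8192
  'e': [7/8 + 1/8*7/8, 7/8 + 1/8*1/1) = [63/64, 1/1)
  emit 'd', narrow to [29/32, 63/64)
Step 3: interval [29/32, 63/64), width = 63/64 - 29/32 = 5/64
  'c': [29/32 + 5/64*0/1, 29/32 + 5/64*1/4) = [29/32, 237/256)
  'd': [29/32 + 5/64*1/4, 29/32 + 5/64*7/8) = [237/256, 499/512)
  'e': [29/32 + 5/64*7/8, 29/32 + 5/64*1/1) = [499/512, 63/64) <- contains code 8059/8192
  emit 'e', narrow to [499/512, 63/64)
Step 4: interval [499/512, 63/64), width = 63/64 - 499/512 = 5/512
  'c': [499/512 + 5/512*0/1, 499/512 + 5/512*1/4) = [499/512, 2001/2048)
  'd': [499/512 + 5/512*1/4, 499/512 + 5/512*7/8) = [2001/2048, 4027/4096)
  'e': [499/512 + 5/512*7/8, 499/512 + 5/512*1/1) = [4027/4096, 63/64) <- contains code 8059/8192
  emit 'e', narrow to [4027/4096, 63/64)

Answer: edee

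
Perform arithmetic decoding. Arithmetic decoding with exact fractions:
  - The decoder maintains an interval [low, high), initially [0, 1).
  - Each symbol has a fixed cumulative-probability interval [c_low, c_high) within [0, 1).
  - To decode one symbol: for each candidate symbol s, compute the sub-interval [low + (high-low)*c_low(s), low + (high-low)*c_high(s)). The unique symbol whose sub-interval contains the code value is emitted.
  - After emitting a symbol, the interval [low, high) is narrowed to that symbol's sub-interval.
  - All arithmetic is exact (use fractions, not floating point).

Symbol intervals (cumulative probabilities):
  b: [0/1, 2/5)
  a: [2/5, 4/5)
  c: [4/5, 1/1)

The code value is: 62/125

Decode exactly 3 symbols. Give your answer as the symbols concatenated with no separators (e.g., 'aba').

Answer: aba

Derivation:
Step 1: interval [0/1, 1/1), width = 1/1 - 0/1 = 1/1
  'b': [0/1 + 1/1*0/1, 0/1 + 1/1*2/5) = [0/1, 2/5)
  'a': [0/1 + 1/1*2/5, 0/1 + 1/1*4/5) = [2/5, 4/5) <- contains code 62/125
  'c': [0/1 + 1/1*4/5, 0/1 + 1/1*1/1) = [4/5, 1/1)
  emit 'a', narrow to [2/5, 4/5)
Step 2: interval [2/5, 4/5), width = 4/5 - 2/5 = 2/5
  'b': [2/5 + 2/5*0/1, 2/5 + 2/5*2/5) = [2/5, 14/25) <- contains code 62/125
  'a': [2/5 + 2/5*2/5, 2/5 + 2/5*4/5) = [14/25, 18/25)
  'c': [2/5 + 2/5*4/5, 2/5 + 2/5*1/1) = [18/25, 4/5)
  emit 'b', narrow to [2/5, 14/25)
Step 3: interval [2/5, 14/25), width = 14/25 - 2/5 = 4/25
  'b': [2/5 + 4/25*0/1, 2/5 + 4/25*2/5) = [2/5, 58/125)
  'a': [2/5 + 4/25*2/5, 2/5 + 4/25*4/5) = [58/125, 66/125) <- contains code 62/125
  'c': [2/5 + 4/25*4/5, 2/5 + 4/25*1/1) = [66/125, 14/25)
  emit 'a', narrow to [58/125, 66/125)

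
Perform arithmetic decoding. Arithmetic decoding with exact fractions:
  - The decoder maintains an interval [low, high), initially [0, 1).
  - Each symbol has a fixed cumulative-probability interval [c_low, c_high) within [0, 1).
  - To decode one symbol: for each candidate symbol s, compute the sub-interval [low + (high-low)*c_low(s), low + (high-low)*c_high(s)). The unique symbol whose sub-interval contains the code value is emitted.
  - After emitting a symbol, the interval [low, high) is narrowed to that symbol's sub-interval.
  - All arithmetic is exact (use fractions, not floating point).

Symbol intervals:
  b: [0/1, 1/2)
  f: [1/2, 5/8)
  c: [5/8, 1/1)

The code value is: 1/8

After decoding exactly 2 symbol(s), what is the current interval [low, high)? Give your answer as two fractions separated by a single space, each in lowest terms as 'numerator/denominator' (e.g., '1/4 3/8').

Step 1: interval [0/1, 1/1), width = 1/1 - 0/1 = 1/1
  'b': [0/1 + 1/1*0/1, 0/1 + 1/1*1/2) = [0/1, 1/2) <- contains code 1/8
  'f': [0/1 + 1/1*1/2, 0/1 + 1/1*5/8) = [1/2, 5/8)
  'c': [0/1 + 1/1*5/8, 0/1 + 1/1*1/1) = [5/8, 1/1)
  emit 'b', narrow to [0/1, 1/2)
Step 2: interval [0/1, 1/2), width = 1/2 - 0/1 = 1/2
  'b': [0/1 + 1/2*0/1, 0/1 + 1/2*1/2) = [0/1, 1/4) <- contains code 1/8
  'f': [0/1 + 1/2*1/2, 0/1 + 1/2*5/8) = [1/4, 5/16)
  'c': [0/1 + 1/2*5/8, 0/1 + 1/2*1/1) = [5/16, 1/2)
  emit 'b', narrow to [0/1, 1/4)

Answer: 0/1 1/4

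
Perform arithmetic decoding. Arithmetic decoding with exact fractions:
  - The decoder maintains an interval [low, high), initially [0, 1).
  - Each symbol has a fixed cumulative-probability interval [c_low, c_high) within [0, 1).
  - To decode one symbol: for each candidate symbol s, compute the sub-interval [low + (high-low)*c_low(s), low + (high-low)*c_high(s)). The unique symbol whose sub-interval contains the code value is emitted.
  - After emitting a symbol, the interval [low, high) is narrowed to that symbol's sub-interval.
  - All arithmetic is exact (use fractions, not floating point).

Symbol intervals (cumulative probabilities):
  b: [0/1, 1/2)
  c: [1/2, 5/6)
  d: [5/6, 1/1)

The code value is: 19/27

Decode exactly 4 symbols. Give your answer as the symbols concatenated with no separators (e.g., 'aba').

Step 1: interval [0/1, 1/1), width = 1/1 - 0/1 = 1/1
  'b': [0/1 + 1/1*0/1, 0/1 + 1/1*1/2) = [0/1, 1/2)
  'c': [0/1 + 1/1*1/2, 0/1 + 1/1*5/6) = [1/2, 5/6) <- contains code 19/27
  'd': [0/1 + 1/1*5/6, 0/1 + 1/1*1/1) = [5/6, 1/1)
  emit 'c', narrow to [1/2, 5/6)
Step 2: interval [1/2, 5/6), width = 5/6 - 1/2 = 1/3
  'b': [1/2 + 1/3*0/1, 1/2 + 1/3*1/2) = [1/2, 2/3)
  'c': [1/2 + 1/3*1/2, 1/2 + 1/3*5/6) = [2/3, 7/9) <- contains code 19/27
  'd': [1/2 + 1/3*5/6, 1/2 + 1/3*1/1) = [7/9, 5/6)
  emit 'c', narrow to [2/3, 7/9)
Step 3: interval [2/3, 7/9), width = 7/9 - 2/3 = 1/9
  'b': [2/3 + 1/9*0/1, 2/3 + 1/9*1/2) = [2/3, 13/18) <- contains code 19/27
  'c': [2/3 + 1/9*1/2, 2/3 + 1/9*5/6) = [13/18, 41/54)
  'd': [2/3 + 1/9*5/6, 2/3 + 1/9*1/1) = [41/54, 7/9)
  emit 'b', narrow to [2/3, 13/18)
Step 4: interval [2/3, 13/18), width = 13/18 - 2/3 = 1/18
  'b': [2/3 + 1/18*0/1, 2/3 + 1/18*1/2) = [2/3, 25/36)
  'c': [2/3 + 1/18*1/2, 2/3 + 1/18*5/6) = [25/36, 77/108) <- contains code 19/27
  'd': [2/3 + 1/18*5/6, 2/3 + 1/18*1/1) = [77/108, 13/18)
  emit 'c', narrow to [25/36, 77/108)

Answer: ccbc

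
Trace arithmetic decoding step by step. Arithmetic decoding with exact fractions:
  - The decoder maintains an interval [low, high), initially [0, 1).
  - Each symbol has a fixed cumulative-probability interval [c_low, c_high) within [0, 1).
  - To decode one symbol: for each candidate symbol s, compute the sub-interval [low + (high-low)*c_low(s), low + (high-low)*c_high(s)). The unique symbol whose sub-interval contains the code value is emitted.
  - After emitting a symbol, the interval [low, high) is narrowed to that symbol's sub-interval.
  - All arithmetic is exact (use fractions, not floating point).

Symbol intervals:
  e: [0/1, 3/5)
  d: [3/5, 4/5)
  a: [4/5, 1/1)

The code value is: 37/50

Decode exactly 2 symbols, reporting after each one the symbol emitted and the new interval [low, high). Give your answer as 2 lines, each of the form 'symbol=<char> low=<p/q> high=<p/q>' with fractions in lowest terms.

Step 1: interval [0/1, 1/1), width = 1/1 - 0/1 = 1/1
  'e': [0/1 + 1/1*0/1, 0/1 + 1/1*3/5) = [0/1, 3/5)
  'd': [0/1 + 1/1*3/5, 0/1 + 1/1*4/5) = [3/5, 4/5) <- contains code 37/50
  'a': [0/1 + 1/1*4/5, 0/1 + 1/1*1/1) = [4/5, 1/1)
  emit 'd', narrow to [3/5, 4/5)
Step 2: interval [3/5, 4/5), width = 4/5 - 3/5 = 1/5
  'e': [3/5 + 1/5*0/1, 3/5 + 1/5*3/5) = [3/5, 18/25)
  'd': [3/5 + 1/5*3/5, 3/5 + 1/5*4/5) = [18/25, 19/25) <- contains code 37/50
  'a': [3/5 + 1/5*4/5, 3/5 + 1/5*1/1) = [19/25, 4/5)
  emit 'd', narrow to [18/25, 19/25)

Answer: symbol=d low=3/5 high=4/5
symbol=d low=18/25 high=19/25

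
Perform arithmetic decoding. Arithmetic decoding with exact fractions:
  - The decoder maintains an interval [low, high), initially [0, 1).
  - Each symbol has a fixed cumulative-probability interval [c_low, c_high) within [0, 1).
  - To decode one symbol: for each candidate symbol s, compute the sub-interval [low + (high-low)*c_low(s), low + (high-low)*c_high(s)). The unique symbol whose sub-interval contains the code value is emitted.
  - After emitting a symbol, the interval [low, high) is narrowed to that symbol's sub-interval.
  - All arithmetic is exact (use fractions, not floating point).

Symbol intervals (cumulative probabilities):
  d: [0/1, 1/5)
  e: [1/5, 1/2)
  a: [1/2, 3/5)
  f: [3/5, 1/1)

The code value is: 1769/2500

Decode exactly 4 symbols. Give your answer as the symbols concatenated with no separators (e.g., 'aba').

Step 1: interval [0/1, 1/1), width = 1/1 - 0/1 = 1/1
  'd': [0/1 + 1/1*0/1, 0/1 + 1/1*1/5) = [0/1, 1/5)
  'e': [0/1 + 1/1*1/5, 0/1 + 1/1*1/2) = [1/5, 1/2)
  'a': [0/1 + 1/1*1/2, 0/1 + 1/1*3/5) = [1/2, 3/5)
  'f': [0/1 + 1/1*3/5, 0/1 + 1/1*1/1) = [3/5, 1/1) <- contains code 1769/2500
  emit 'f', narrow to [3/5, 1/1)
Step 2: interval [3/5, 1/1), width = 1/1 - 3/5 = 2/5
  'd': [3/5 + 2/5*0/1, 3/5 + 2/5*1/5) = [3/5, 17/25)
  'e': [3/5 + 2/5*1/5, 3/5 + 2/5*1/2) = [17/25, 4/5) <- contains code 1769/2500
  'a': [3/5 + 2/5*1/2, 3/5 + 2/5*3/5) = [4/5, 21/25)
  'f': [3/5 + 2/5*3/5, 3/5 + 2/5*1/1) = [21/25, 1/1)
  emit 'e', narrow to [17/25, 4/5)
Step 3: interval [17/25, 4/5), width = 4/5 - 17/25 = 3/25
  'd': [17/25 + 3/25*0/1, 17/25 + 3/25*1/5) = [17/25, 88/125)
  'e': [17/25 + 3/25*1/5, 17/25 + 3/25*1/2) = [88/125, 37/50) <- contains code 1769/2500
  'a': [17/25 + 3/25*1/2, 17/25 + 3/25*3/5) = [37/50, 94/125)
  'f': [17/25 + 3/25*3/5, 17/25 + 3/25*1/1) = [94/125, 4/5)
  emit 'e', narrow to [88/125, 37/50)
Step 4: interval [88/125, 37/50), width = 37/50 - 88/125 = 9/250
  'd': [88/125 + 9/250*0/1, 88/125 + 9/250*1/5) = [88/125, 889/1250) <- contains code 1769/2500
  'e': [88/125 + 9/250*1/5, 88/125 + 9/250*1/2) = [889/1250, 361/500)
  'a': [88/125 + 9/250*1/2, 88/125 + 9/250*3/5) = [361/500, 907/1250)
  'f': [88/125 + 9/250*3/5, 88/125 + 9/250*1/1) = [907/1250, 37/50)
  emit 'd', narrow to [88/125, 889/1250)

Answer: feed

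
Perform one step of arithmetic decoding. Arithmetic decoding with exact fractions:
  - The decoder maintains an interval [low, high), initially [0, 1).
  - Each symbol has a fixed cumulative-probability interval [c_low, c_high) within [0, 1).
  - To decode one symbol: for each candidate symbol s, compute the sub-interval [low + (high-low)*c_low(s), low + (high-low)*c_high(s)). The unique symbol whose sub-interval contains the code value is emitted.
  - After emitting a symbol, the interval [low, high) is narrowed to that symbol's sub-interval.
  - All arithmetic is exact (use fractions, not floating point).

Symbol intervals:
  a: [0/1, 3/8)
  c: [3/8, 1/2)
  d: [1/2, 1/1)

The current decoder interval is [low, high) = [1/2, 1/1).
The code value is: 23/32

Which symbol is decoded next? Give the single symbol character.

Interval width = high − low = 1/1 − 1/2 = 1/2
Scaled code = (code − low) / width = (23/32 − 1/2) / 1/2 = 7/16
  a: [0/1, 3/8) 
  c: [3/8, 1/2) ← scaled code falls here ✓
  d: [1/2, 1/1) 

Answer: c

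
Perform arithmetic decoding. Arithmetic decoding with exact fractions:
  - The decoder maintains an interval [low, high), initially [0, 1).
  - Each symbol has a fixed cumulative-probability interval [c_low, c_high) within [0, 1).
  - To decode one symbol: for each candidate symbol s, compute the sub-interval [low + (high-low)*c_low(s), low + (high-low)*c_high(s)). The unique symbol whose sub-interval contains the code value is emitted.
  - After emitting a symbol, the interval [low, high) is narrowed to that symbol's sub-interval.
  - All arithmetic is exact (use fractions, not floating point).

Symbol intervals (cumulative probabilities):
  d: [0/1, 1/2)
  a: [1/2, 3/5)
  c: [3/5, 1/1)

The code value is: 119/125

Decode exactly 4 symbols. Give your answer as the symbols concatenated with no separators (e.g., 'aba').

Step 1: interval [0/1, 1/1), width = 1/1 - 0/1 = 1/1
  'd': [0/1 + 1/1*0/1, 0/1 + 1/1*1/2) = [0/1, 1/2)
  'a': [0/1 + 1/1*1/2, 0/1 + 1/1*3/5) = [1/2, 3/5)
  'c': [0/1 + 1/1*3/5, 0/1 + 1/1*1/1) = [3/5, 1/1) <- contains code 119/125
  emit 'c', narrow to [3/5, 1/1)
Step 2: interval [3/5, 1/1), width = 1/1 - 3/5 = 2/5
  'd': [3/5 + 2/5*0/1, 3/5 + 2/5*1/2) = [3/5, 4/5)
  'a': [3/5 + 2/5*1/2, 3/5 + 2/5*3/5) = [4/5, 21/25)
  'c': [3/5 + 2/5*3/5, 3/5 + 2/5*1/1) = [21/25, 1/1) <- contains code 119/125
  emit 'c', narrow to [21/25, 1/1)
Step 3: interval [21/25, 1/1), width = 1/1 - 21/25 = 4/25
  'd': [21/25 + 4/25*0/1, 21/25 + 4/25*1/2) = [21/25, 23/25)
  'a': [21/25 + 4/25*1/2, 21/25 + 4/25*3/5) = [23/25, 117/125)
  'c': [21/25 + 4/25*3/5, 21/25 + 4/25*1/1) = [117/125, 1/1) <- contains code 119/125
  emit 'c', narrow to [117/125, 1/1)
Step 4: interval [117/125, 1/1), width = 1/1 - 117/125 = 8/125
  'd': [117/125 + 8/125*0/1, 117/125 + 8/125*1/2) = [117/125, 121/125) <- contains code 119/125
  'a': [117/125 + 8/125*1/2, 117/125 + 8/125*3/5) = [121/125, 609/625)
  'c': [117/125 + 8/125*3/5, 117/125 + 8/125*1/1) = [609/625, 1/1)
  emit 'd', narrow to [117/125, 121/125)

Answer: cccd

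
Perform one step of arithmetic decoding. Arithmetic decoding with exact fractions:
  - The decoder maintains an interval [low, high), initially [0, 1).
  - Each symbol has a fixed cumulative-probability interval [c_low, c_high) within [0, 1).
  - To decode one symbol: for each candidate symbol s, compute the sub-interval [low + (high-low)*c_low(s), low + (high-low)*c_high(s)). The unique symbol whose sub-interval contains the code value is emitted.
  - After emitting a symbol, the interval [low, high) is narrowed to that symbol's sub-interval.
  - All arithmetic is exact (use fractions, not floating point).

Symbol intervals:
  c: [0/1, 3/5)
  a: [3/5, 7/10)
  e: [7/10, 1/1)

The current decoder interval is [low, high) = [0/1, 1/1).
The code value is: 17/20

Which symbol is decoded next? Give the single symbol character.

Interval width = high − low = 1/1 − 0/1 = 1/1
Scaled code = (code − low) / width = (17/20 − 0/1) / 1/1 = 17/20
  c: [0/1, 3/5) 
  a: [3/5, 7/10) 
  e: [7/10, 1/1) ← scaled code falls here ✓

Answer: e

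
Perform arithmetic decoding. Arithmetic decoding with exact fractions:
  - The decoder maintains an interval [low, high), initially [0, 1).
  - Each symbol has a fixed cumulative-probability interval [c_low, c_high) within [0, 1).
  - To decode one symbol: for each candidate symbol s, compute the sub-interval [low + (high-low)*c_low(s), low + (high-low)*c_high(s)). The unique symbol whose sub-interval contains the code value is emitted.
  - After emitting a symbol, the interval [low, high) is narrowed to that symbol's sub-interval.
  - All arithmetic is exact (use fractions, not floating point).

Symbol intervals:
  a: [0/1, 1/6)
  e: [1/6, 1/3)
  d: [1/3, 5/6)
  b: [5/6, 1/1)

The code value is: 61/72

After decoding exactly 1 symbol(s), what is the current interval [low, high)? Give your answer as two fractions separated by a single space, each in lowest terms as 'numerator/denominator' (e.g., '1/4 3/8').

Step 1: interval [0/1, 1/1), width = 1/1 - 0/1 = 1/1
  'a': [0/1 + 1/1*0/1, 0/1 + 1/1*1/6) = [0/1, 1/6)
  'e': [0/1 + 1/1*1/6, 0/1 + 1/1*1/3) = [1/6, 1/3)
  'd': [0/1 + 1/1*1/3, 0/1 + 1/1*5/6) = [1/3, 5/6)
  'b': [0/1 + 1/1*5/6, 0/1 + 1/1*1/1) = [5/6, 1/1) <- contains code 61/72
  emit 'b', narrow to [5/6, 1/1)

Answer: 5/6 1/1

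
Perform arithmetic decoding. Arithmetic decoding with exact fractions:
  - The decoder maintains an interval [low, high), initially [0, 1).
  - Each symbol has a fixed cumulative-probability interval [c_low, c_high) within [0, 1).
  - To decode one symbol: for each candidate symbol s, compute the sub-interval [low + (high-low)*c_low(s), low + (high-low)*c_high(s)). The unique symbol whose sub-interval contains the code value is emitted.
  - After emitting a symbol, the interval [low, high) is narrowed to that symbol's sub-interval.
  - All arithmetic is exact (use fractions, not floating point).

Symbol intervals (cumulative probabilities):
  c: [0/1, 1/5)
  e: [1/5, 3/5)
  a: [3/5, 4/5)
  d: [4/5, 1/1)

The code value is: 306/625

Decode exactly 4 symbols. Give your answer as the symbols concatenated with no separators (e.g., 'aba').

Step 1: interval [0/1, 1/1), width = 1/1 - 0/1 = 1/1
  'c': [0/1 + 1/1*0/1, 0/1 + 1/1*1/5) = [0/1, 1/5)
  'e': [0/1 + 1/1*1/5, 0/1 + 1/1*3/5) = [1/5, 3/5) <- contains code 306/625
  'a': [0/1 + 1/1*3/5, 0/1 + 1/1*4/5) = [3/5, 4/5)
  'd': [0/1 + 1/1*4/5, 0/1 + 1/1*1/1) = [4/5, 1/1)
  emit 'e', narrow to [1/5, 3/5)
Step 2: interval [1/5, 3/5), width = 3/5 - 1/5 = 2/5
  'c': [1/5 + 2/5*0/1, 1/5 + 2/5*1/5) = [1/5, 7/25)
  'e': [1/5 + 2/5*1/5, 1/5 + 2/5*3/5) = [7/25, 11/25)
  'a': [1/5 + 2/5*3/5, 1/5 + 2/5*4/5) = [11/25, 13/25) <- contains code 306/625
  'd': [1/5 + 2/5*4/5, 1/5 + 2/5*1/1) = [13/25, 3/5)
  emit 'a', narrow to [11/25, 13/25)
Step 3: interval [11/25, 13/25), width = 13/25 - 11/25 = 2/25
  'c': [11/25 + 2/25*0/1, 11/25 + 2/25*1/5) = [11/25, 57/125)
  'e': [11/25 + 2/25*1/5, 11/25 + 2/25*3/5) = [57/125, 61/125)
  'a': [11/25 + 2/25*3/5, 11/25 + 2/25*4/5) = [61/125, 63/125) <- contains code 306/625
  'd': [11/25 + 2/25*4/5, 11/25 + 2/25*1/1) = [63/125, 13/25)
  emit 'a', narrow to [61/125, 63/125)
Step 4: interval [61/125, 63/125), width = 63/125 - 61/125 = 2/125
  'c': [61/125 + 2/125*0/1, 61/125 + 2/125*1/5) = [61/125, 307/625) <- contains code 306/625
  'e': [61/125 + 2/125*1/5, 61/125 + 2/125*3/5) = [307/625, 311/625)
  'a': [61/125 + 2/125*3/5, 61/125 + 2/125*4/5) = [311/625, 313/625)
  'd': [61/125 + 2/125*4/5, 61/125 + 2/125*1/1) = [313/625, 63/125)
  emit 'c', narrow to [61/125, 307/625)

Answer: eaac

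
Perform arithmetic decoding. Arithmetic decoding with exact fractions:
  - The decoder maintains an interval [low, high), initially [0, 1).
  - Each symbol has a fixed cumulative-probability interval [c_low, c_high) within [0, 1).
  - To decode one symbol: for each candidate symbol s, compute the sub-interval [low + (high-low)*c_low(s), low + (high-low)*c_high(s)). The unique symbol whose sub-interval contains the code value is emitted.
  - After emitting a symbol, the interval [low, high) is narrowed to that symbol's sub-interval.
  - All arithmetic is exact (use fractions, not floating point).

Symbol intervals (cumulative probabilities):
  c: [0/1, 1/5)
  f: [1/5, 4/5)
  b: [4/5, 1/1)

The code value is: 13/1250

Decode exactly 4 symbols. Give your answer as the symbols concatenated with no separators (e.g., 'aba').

Answer: ccfc

Derivation:
Step 1: interval [0/1, 1/1), width = 1/1 - 0/1 = 1/1
  'c': [0/1 + 1/1*0/1, 0/1 + 1/1*1/5) = [0/1, 1/5) <- contains code 13/1250
  'f': [0/1 + 1/1*1/5, 0/1 + 1/1*4/5) = [1/5, 4/5)
  'b': [0/1 + 1/1*4/5, 0/1 + 1/1*1/1) = [4/5, 1/1)
  emit 'c', narrow to [0/1, 1/5)
Step 2: interval [0/1, 1/5), width = 1/5 - 0/1 = 1/5
  'c': [0/1 + 1/5*0/1, 0/1 + 1/5*1/5) = [0/1, 1/25) <- contains code 13/1250
  'f': [0/1 + 1/5*1/5, 0/1 + 1/5*4/5) = [1/25, 4/25)
  'b': [0/1 + 1/5*4/5, 0/1 + 1/5*1/1) = [4/25, 1/5)
  emit 'c', narrow to [0/1, 1/25)
Step 3: interval [0/1, 1/25), width = 1/25 - 0/1 = 1/25
  'c': [0/1 + 1/25*0/1, 0/1 + 1/25*1/5) = [0/1, 1/125)
  'f': [0/1 + 1/25*1/5, 0/1 + 1/25*4/5) = [1/125, 4/125) <- contains code 13/1250
  'b': [0/1 + 1/25*4/5, 0/1 + 1/25*1/1) = [4/125, 1/25)
  emit 'f', narrow to [1/125, 4/125)
Step 4: interval [1/125, 4/125), width = 4/125 - 1/125 = 3/125
  'c': [1/125 + 3/125*0/1, 1/125 + 3/125*1/5) = [1/125, 8/625) <- contains code 13/1250
  'f': [1/125 + 3/125*1/5, 1/125 + 3/125*4/5) = [8/625, 17/625)
  'b': [1/125 + 3/125*4/5, 1/125 + 3/125*1/1) = [17/625, 4/125)
  emit 'c', narrow to [1/125, 8/625)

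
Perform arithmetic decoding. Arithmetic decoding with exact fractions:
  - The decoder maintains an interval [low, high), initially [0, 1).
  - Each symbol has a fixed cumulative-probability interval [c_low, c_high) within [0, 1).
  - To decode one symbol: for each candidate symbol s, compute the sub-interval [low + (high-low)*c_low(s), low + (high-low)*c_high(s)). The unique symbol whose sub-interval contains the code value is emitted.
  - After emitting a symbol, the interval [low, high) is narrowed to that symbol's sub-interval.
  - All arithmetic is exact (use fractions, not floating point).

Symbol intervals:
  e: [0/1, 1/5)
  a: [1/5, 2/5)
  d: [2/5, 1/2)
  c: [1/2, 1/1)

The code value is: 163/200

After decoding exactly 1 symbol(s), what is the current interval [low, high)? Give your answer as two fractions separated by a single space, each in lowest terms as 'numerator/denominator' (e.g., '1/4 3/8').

Step 1: interval [0/1, 1/1), width = 1/1 - 0/1 = 1/1
  'e': [0/1 + 1/1*0/1, 0/1 + 1/1*1/5) = [0/1, 1/5)
  'a': [0/1 + 1/1*1/5, 0/1 + 1/1*2/5) = [1/5, 2/5)
  'd': [0/1 + 1/1*2/5, 0/1 + 1/1*1/2) = [2/5, 1/2)
  'c': [0/1 + 1/1*1/2, 0/1 + 1/1*1/1) = [1/2, 1/1) <- contains code 163/200
  emit 'c', narrow to [1/2, 1/1)

Answer: 1/2 1/1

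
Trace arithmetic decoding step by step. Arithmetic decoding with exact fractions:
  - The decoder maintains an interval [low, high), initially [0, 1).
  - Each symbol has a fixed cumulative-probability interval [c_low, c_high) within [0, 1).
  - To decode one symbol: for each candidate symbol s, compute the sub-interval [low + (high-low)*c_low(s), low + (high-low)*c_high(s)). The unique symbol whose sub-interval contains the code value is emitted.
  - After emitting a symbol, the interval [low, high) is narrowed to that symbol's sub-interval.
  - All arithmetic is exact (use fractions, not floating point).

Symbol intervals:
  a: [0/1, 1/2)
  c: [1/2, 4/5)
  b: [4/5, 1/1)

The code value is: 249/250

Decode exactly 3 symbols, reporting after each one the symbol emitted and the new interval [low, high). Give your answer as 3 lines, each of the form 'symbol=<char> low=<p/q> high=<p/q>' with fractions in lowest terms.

Answer: symbol=b low=4/5 high=1/1
symbol=b low=24/25 high=1/1
symbol=b low=124/125 high=1/1

Derivation:
Step 1: interval [0/1, 1/1), width = 1/1 - 0/1 = 1/1
  'a': [0/1 + 1/1*0/1, 0/1 + 1/1*1/2) = [0/1, 1/2)
  'c': [0/1 + 1/1*1/2, 0/1 + 1/1*4/5) = [1/2, 4/5)
  'b': [0/1 + 1/1*4/5, 0/1 + 1/1*1/1) = [4/5, 1/1) <- contains code 249/250
  emit 'b', narrow to [4/5, 1/1)
Step 2: interval [4/5, 1/1), width = 1/1 - 4/5 = 1/5
  'a': [4/5 + 1/5*0/1, 4/5 + 1/5*1/2) = [4/5, 9/10)
  'c': [4/5 + 1/5*1/2, 4/5 + 1/5*4/5) = [9/10, 24/25)
  'b': [4/5 + 1/5*4/5, 4/5 + 1/5*1/1) = [24/25, 1/1) <- contains code 249/250
  emit 'b', narrow to [24/25, 1/1)
Step 3: interval [24/25, 1/1), width = 1/1 - 24/25 = 1/25
  'a': [24/25 + 1/25*0/1, 24/25 + 1/25*1/2) = [24/25, 49/50)
  'c': [24/25 + 1/25*1/2, 24/25 + 1/25*4/5) = [49/50, 124/125)
  'b': [24/25 + 1/25*4/5, 24/25 + 1/25*1/1) = [124/125, 1/1) <- contains code 249/250
  emit 'b', narrow to [124/125, 1/1)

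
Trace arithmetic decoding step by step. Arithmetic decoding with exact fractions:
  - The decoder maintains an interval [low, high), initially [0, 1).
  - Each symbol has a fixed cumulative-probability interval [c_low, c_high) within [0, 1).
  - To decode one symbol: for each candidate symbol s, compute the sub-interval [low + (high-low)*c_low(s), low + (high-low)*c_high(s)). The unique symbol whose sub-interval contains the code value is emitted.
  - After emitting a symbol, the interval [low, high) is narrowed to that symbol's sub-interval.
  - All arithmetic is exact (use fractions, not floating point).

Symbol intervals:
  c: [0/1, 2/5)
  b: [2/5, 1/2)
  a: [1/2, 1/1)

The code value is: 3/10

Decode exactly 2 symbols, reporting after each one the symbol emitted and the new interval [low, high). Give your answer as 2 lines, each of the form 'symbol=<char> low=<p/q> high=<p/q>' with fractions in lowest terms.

Answer: symbol=c low=0/1 high=2/5
symbol=a low=1/5 high=2/5

Derivation:
Step 1: interval [0/1, 1/1), width = 1/1 - 0/1 = 1/1
  'c': [0/1 + 1/1*0/1, 0/1 + 1/1*2/5) = [0/1, 2/5) <- contains code 3/10
  'b': [0/1 + 1/1*2/5, 0/1 + 1/1*1/2) = [2/5, 1/2)
  'a': [0/1 + 1/1*1/2, 0/1 + 1/1*1/1) = [1/2, 1/1)
  emit 'c', narrow to [0/1, 2/5)
Step 2: interval [0/1, 2/5), width = 2/5 - 0/1 = 2/5
  'c': [0/1 + 2/5*0/1, 0/1 + 2/5*2/5) = [0/1, 4/25)
  'b': [0/1 + 2/5*2/5, 0/1 + 2/5*1/2) = [4/25, 1/5)
  'a': [0/1 + 2/5*1/2, 0/1 + 2/5*1/1) = [1/5, 2/5) <- contains code 3/10
  emit 'a', narrow to [1/5, 2/5)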